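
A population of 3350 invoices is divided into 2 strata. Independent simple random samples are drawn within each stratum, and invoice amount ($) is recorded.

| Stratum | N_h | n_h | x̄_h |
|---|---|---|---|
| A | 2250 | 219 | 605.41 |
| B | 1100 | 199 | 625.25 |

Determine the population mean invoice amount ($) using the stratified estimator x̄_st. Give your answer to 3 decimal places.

N = Σ N_h = 3350. Stratum weights W_h = N_h/N.
x̄_st = (2250·605.41 + 1100·625.25) / 3350 = 611.92463

x̄_st ≈ 611.925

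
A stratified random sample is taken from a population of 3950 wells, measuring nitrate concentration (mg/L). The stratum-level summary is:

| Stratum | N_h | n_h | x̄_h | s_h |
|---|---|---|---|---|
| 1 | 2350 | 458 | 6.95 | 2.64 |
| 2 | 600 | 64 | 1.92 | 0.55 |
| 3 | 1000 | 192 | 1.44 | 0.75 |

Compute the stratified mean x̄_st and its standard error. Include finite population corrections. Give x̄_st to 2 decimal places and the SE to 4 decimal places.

x̄_st ≈ 4.79, SE ≈ 0.0677

x̄_st = Σ W_h x̄_h = (2350·6.95 + 600·1.92 + 1000·1.44)/3950 = 4.79101
V̂(x̄_st) = Σ W_h² (1 − n_h/N_h) s_h²/n_h, with W_h = N_h/N and N = 3950:
  stratum 1: (2350/3950)²·(1 − 458/2350)·2.64²/458 = 0.00433648
  stratum 2: (600/3950)²·(1 − 64/600)·0.55²/64 = 9.74243e-05
  stratum 3: (1000/3950)²·(1 − 192/1000)·0.75²/192 = 0.000151718
V̂(x̄_st) = 0.00458562
SE(x̄_st) = √0.00458562 = 0.0677172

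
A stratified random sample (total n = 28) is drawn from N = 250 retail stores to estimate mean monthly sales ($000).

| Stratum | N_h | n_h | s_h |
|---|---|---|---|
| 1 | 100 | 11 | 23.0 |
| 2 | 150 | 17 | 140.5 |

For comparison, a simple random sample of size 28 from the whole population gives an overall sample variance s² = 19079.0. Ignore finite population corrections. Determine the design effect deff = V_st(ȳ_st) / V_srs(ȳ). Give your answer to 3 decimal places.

V̂(ȳ_st) = Σ W_h² s_h²/n_h, with W_h = N_h/N and N = 250:
  stratum 1: (100/250)²·23.0²/11 = 7.69455
  stratum 2: (150/250)²·140.5²/17 = 418.029
V_st = 425.723
V_srs = s²/n = 19079.0/28 = 681.393
deff = V_st / V_srs = 425.723/681.393 = 0.6248

deff ≈ 0.625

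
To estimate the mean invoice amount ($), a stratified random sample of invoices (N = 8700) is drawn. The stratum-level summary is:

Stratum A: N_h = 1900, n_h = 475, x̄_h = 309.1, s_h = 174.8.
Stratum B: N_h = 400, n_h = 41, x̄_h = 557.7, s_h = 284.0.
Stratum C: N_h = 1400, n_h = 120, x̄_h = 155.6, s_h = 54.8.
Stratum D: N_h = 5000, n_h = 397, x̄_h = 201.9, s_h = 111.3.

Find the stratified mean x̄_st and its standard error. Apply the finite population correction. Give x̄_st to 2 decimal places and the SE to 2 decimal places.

x̄_st = Σ W_h x̄_h = (1900·309.1 + 400·557.7 + 1400·155.6 + 5000·201.9)/8700 = 234.21954
V̂(x̄_st) = Σ W_h² (1 − n_h/N_h) s_h²/n_h, with W_h = N_h/N and N = 8700:
  stratum A: (1900/8700)²·(1 − 475/1900)·174.8²/475 = 2.30101
  stratum B: (400/8700)²·(1 − 41/400)·284.0²/41 = 3.73223
  stratum C: (1400/8700)²·(1 − 120/1400)·54.8²/120 = 0.592488
  stratum D: (5000/8700)²·(1 − 397/5000)·111.3²/397 = 9.48795
V̂(x̄_st) = 16.1137
SE(x̄_st) = √16.1137 = 4.01419

x̄_st ≈ 234.22, SE ≈ 4.01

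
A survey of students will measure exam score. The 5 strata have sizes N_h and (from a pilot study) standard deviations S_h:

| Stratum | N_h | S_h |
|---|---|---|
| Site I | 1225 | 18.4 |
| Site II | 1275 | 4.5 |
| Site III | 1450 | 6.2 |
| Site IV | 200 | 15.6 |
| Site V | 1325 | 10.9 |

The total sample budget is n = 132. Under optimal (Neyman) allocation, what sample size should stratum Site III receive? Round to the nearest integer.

22

Neyman allocation: n_h = n · N_h S_h / Σ N_i S_i, with n = 132.
  stratum Site I: N_h·S_h = 1225·18.4 = 22540.00
  stratum Site II: N_h·S_h = 1275·4.5 = 5737.50
  stratum Site III: N_h·S_h = 1450·6.2 = 8990.00
  stratum Site IV: N_h·S_h = 200·15.6 = 3120.00
  stratum Site V: N_h·S_h = 1325·10.9 = 14442.50
Σ N_h S_h = 54830.00
n for stratum Site III = 132·8990.00/54830.00 = 21.643 → 22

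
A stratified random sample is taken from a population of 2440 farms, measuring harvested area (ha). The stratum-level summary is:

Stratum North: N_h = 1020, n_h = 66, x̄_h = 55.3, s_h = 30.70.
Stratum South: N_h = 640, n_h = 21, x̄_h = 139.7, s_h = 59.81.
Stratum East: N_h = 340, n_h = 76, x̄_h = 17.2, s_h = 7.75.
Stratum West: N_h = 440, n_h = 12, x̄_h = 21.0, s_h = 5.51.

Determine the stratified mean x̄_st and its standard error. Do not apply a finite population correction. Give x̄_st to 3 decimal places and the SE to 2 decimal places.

x̄_st ≈ 65.943, SE ≈ 3.78

x̄_st = Σ W_h x̄_h = (1020·55.3 + 640·139.7 + 340·17.2 + 440·21.0)/2440 = 65.94344
V̂(x̄_st) = Σ W_h² s_h²/n_h, with W_h = N_h/N and N = 2440:
  stratum North: (1020/2440)²·30.70²/66 = 2.49548
  stratum South: (640/2440)²·59.81²/21 = 11.7195
  stratum East: (340/2440)²·7.75²/76 = 0.015345
  stratum West: (440/2440)²·5.51²/12 = 0.0822712
V̂(x̄_st) = 14.3126
SE(x̄_st) = √14.3126 = 3.7832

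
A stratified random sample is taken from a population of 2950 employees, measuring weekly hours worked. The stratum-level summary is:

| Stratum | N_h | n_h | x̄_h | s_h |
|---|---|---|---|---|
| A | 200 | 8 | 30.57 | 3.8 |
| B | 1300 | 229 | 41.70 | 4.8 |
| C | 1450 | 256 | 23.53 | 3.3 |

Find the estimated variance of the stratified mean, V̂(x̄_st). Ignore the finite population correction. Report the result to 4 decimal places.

V̂(x̄_st) ≈ 0.0381

V̂(x̄_st) = Σ W_h² s_h²/n_h, with W_h = N_h/N and N = 2950:
  stratum A: (200/2950)²·3.8²/8 = 0.00829647
  stratum B: (1300/2950)²·4.8²/229 = 0.0195384
  stratum C: (1450/2950)²·3.3²/256 = 0.0102773
V̂(x̄_st) = 0.0381122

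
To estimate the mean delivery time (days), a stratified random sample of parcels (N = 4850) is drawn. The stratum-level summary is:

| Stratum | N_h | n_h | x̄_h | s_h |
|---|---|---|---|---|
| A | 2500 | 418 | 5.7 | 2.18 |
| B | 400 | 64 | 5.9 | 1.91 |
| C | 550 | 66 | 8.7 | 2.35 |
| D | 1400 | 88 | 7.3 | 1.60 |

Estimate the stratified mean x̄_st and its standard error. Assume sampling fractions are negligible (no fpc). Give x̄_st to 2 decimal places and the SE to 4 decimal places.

x̄_st ≈ 6.52, SE ≈ 0.0831

x̄_st = Σ W_h x̄_h = (2500·5.7 + 400·5.9 + 550·8.7 + 1400·7.3)/4850 = 6.51856
V̂(x̄_st) = Σ W_h² s_h²/n_h, with W_h = N_h/N and N = 4850:
  stratum A: (2500/4850)²·2.18²/418 = 0.00302088
  stratum B: (400/4850)²·1.91²/64 = 0.000387725
  stratum C: (550/4850)²·2.35²/66 = 0.00107605
  stratum D: (1400/4850)²·1.60²/88 = 0.00242398
V̂(x̄_st) = 0.00690864
SE(x̄_st) = √0.00690864 = 0.0831182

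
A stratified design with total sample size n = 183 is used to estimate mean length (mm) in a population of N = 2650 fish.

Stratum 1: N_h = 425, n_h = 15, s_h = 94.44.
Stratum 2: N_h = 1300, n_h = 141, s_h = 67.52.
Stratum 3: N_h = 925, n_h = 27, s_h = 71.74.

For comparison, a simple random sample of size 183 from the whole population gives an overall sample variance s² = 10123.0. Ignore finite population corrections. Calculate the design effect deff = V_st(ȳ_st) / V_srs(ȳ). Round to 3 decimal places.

deff ≈ 0.837

V̂(ȳ_st) = Σ W_h² s_h²/n_h, with W_h = N_h/N and N = 2650:
  stratum 1: (425/2650)²·94.44²/15 = 15.2935
  stratum 2: (1300/2650)²·67.52²/141 = 7.78109
  stratum 3: (925/2650)²·71.74²/27 = 23.2247
V_st = 46.2993
V_srs = s²/n = 10123.0/183 = 55.3169
deff = V_st / V_srs = 46.2993/55.3169 = 0.8370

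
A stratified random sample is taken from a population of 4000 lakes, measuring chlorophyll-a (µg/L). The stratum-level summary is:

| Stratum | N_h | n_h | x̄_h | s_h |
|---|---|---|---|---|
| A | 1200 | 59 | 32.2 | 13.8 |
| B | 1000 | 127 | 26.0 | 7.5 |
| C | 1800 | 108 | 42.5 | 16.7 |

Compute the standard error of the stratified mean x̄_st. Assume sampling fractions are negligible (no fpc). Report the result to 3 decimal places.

SE(x̄_st) ≈ 0.917

V̂(x̄_st) = Σ W_h² s_h²/n_h, with W_h = N_h/N and N = 4000:
  stratum A: (1200/4000)²·13.8²/59 = 0.290502
  stratum B: (1000/4000)²·7.5²/127 = 0.0276821
  stratum C: (1800/4000)²·16.7²/108 = 0.522919
V̂(x̄_st) = 0.841103
SE(x̄_st) = √0.841103 = 0.917116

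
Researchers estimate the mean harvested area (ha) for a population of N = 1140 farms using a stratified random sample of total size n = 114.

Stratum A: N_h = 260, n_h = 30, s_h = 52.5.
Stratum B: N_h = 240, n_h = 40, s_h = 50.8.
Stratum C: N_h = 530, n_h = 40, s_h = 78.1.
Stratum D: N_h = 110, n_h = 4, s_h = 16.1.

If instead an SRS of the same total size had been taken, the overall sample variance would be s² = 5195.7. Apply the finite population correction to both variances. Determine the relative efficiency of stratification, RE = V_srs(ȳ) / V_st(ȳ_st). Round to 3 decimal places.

RE ≈ 1.089

V̂(ȳ_st) = Σ W_h² (1 − n_h/N_h) s_h²/n_h, with W_h = N_h/N and N = 1140:
  stratum A: (260/1140)²·(1 − 30/260)·52.5²/30 = 4.22755
  stratum B: (240/1140)²·(1 − 40/240)·50.8²/40 = 2.38286
  stratum C: (530/1140)²·(1 − 40/530)·78.1²/40 = 30.4722
  stratum D: (110/1140)²·(1 − 4/110)·16.1²/4 = 0.581407
V_st = 37.6641
V_srs = (1 − 114/1140)·5195.7/114 = 41.0187
Relative efficiency = V_srs / V_st = 41.0187/37.6641 = 1.0891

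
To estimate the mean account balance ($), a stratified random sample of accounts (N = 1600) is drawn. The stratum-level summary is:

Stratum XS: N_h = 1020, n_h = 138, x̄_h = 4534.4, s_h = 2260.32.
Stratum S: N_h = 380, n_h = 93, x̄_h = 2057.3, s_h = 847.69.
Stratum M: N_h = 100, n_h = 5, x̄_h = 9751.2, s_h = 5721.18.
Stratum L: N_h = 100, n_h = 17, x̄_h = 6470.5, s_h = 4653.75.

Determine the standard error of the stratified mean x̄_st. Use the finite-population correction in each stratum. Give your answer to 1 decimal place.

V̂(x̄_st) = Σ W_h² (1 − n_h/N_h) s_h²/n_h, with W_h = N_h/N and N = 1600:
  stratum XS: (1020/1600)²·(1 − 138/1020)·2260.32²/138 = 13010.4
  stratum S: (380/1600)²·(1 − 93/380)·847.69²/93 = 329.167
  stratum M: (100/1600)²·(1 − 5/100)·5721.18²/5 = 24293.2
  stratum L: (100/1600)²·(1 − 17/100)·4653.75²/17 = 4130.43
V̂(x̄_st) = 41763.2
SE(x̄_st) = √41763.2 = 204.36

SE(x̄_st) ≈ 204.4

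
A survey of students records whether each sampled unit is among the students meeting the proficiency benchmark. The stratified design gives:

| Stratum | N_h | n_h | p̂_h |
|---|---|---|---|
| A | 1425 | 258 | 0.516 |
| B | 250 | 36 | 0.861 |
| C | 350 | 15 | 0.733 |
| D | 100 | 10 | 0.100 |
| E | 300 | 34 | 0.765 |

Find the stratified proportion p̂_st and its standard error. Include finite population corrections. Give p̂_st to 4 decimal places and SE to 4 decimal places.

p̂_st ≈ 0.5965, SE ≈ 0.0260

N = 2425; stratum weights W_h = N_h/N.
p̂_st = Σ W_h p̂_h = (1425·0.516 + 250·0.861 + 350·0.733 + 100·0.100 + 300·0.765)/2425 = 0.59654
V̂(p̂_st) = Σ W_h² (1 − n_h/N_h) p̂_h(1−p̂_h)/(n_h−1):
  stratum A: (1425/2425)²·(1 − 258/1425)·0.516·0.484/257 = 0.000274805
  stratum B: (250/2425)²·(1 − 36/250)·0.861·0.139/35 = 3.11086e-05
  stratum C: (350/2425)²·(1 − 15/350)·0.733·0.267/14 = 0.000278725
  stratum D: (100/2425)²·(1 − 10/100)·0.100·0.900/9 = 1.53045e-05
  stratum E: (300/2425)²·(1 − 34/300)·0.765·0.235/33 = 7.39256e-05
V̂(p̂_st) = 0.000673869; SE = √V̂ = 0.025959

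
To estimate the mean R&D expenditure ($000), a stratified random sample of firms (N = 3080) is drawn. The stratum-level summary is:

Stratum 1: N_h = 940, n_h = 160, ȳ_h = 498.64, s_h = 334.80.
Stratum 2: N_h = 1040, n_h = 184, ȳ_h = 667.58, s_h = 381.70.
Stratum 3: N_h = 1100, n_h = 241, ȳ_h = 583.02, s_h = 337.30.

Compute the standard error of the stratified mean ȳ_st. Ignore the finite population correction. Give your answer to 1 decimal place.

V̂(ȳ_st) = Σ W_h² s_h²/n_h, with W_h = N_h/N and N = 3080:
  stratum 1: (940/3080)²·334.80²/160 = 65.2537
  stratum 2: (1040/3080)²·381.70²/184 = 90.28
  stratum 3: (1100/3080)²·337.30²/241 = 60.2143
V̂(ȳ_st) = 215.748
SE(ȳ_st) = √215.748 = 14.6884

SE(ȳ_st) ≈ 14.7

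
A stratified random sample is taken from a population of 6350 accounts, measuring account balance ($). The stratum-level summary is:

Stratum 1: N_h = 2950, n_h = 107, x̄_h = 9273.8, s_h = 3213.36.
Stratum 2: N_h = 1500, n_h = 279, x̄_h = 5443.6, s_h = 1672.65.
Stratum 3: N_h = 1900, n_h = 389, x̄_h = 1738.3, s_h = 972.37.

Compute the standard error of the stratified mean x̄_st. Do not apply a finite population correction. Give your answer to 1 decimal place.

SE(x̄_st) ≈ 147.0

V̂(x̄_st) = Σ W_h² s_h²/n_h, with W_h = N_h/N and N = 6350:
  stratum 1: (2950/6350)²·3213.36²/107 = 20827.2
  stratum 2: (1500/6350)²·1672.65²/279 = 559.553
  stratum 3: (1900/6350)²·972.37²/389 = 217.607
V̂(x̄_st) = 21604.4
SE(x̄_st) = √21604.4 = 146.984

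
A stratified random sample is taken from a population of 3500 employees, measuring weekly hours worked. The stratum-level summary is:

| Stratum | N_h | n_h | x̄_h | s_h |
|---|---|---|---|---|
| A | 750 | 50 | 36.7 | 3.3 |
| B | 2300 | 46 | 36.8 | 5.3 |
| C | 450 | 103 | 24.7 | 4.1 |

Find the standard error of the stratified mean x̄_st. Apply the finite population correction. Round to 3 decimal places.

SE(x̄_st) ≈ 0.519

V̂(x̄_st) = Σ W_h² (1 − n_h/N_h) s_h²/n_h, with W_h = N_h/N and N = 3500:
  stratum A: (750/3500)²·(1 − 50/750)·3.3²/50 = 0.00933429
  stratum B: (2300/3500)²·(1 − 46/2300)·5.3²/46 = 0.258428
  stratum C: (450/3500)²·(1 − 103/450)·4.1²/103 = 0.00208035
V̂(x̄_st) = 0.269843
SE(x̄_st) = √0.269843 = 0.519464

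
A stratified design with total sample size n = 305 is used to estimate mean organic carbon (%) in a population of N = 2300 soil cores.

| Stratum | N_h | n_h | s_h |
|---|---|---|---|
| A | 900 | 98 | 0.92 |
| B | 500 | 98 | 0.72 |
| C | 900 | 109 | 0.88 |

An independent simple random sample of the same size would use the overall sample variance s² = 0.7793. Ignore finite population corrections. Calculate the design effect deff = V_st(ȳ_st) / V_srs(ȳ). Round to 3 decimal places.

V̂(ȳ_st) = Σ W_h² s_h²/n_h, with W_h = N_h/N and N = 2300:
  stratum A: (900/2300)²·0.92²/98 = 0.00132245
  stratum B: (500/2300)²·0.72²/98 = 0.00024999
  stratum C: (900/2300)²·0.88²/109 = 0.00108785
V_st = 0.00266029
V_srs = s²/n = 0.7793/305 = 0.00255508
deff = V_st / V_srs = 0.00266029/0.00255508 = 1.0412

deff ≈ 1.041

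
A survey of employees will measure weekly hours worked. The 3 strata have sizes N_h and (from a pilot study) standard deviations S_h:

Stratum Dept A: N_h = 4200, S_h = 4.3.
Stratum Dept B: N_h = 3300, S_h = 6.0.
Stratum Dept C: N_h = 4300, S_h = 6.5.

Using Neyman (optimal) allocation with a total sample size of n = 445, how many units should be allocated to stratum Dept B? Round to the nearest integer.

Neyman allocation: n_h = n · N_h S_h / Σ N_i S_i, with n = 445.
  stratum Dept A: N_h·S_h = 4200·4.3 = 18060.00
  stratum Dept B: N_h·S_h = 3300·6.0 = 19800.00
  stratum Dept C: N_h·S_h = 4300·6.5 = 27950.00
Σ N_h S_h = 65810.00
n for stratum Dept B = 445·19800.00/65810.00 = 133.885 → 134

134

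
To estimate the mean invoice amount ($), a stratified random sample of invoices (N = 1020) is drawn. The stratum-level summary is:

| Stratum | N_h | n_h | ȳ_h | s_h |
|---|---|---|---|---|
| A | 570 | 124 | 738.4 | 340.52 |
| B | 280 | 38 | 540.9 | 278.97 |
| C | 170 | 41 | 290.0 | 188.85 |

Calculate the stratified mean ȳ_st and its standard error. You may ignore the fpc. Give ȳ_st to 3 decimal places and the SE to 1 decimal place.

ȳ_st ≈ 609.451, SE ≈ 21.7

ȳ_st = Σ W_h ȳ_h = (570·738.4 + 280·540.9 + 170·290.0)/1020 = 609.45098
V̂(ȳ_st) = Σ W_h² s_h²/n_h, with W_h = N_h/N and N = 1020:
  stratum A: (570/1020)²·340.52²/124 = 292.02
  stratum B: (280/1020)²·278.97²/38 = 154.329
  stratum C: (170/1020)²·188.85²/41 = 24.1628
V̂(ȳ_st) = 470.512
SE(ȳ_st) = √470.512 = 21.6913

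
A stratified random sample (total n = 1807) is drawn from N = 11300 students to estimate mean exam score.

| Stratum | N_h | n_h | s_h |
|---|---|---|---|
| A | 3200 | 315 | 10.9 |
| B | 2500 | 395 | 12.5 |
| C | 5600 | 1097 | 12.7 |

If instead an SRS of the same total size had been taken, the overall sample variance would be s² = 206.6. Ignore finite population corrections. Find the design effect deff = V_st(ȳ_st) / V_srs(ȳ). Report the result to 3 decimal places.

deff ≈ 0.750

V̂(ȳ_st) = Σ W_h² s_h²/n_h, with W_h = N_h/N and N = 11300:
  stratum A: (3200/11300)²·10.9²/315 = 0.0302472
  stratum B: (2500/11300)²·12.5²/395 = 0.0193618
  stratum C: (5600/11300)²·12.7²/1097 = 0.0361094
V_st = 0.0857184
V_srs = s²/n = 206.6/1807 = 0.114333
deff = V_st / V_srs = 0.0857184/0.114333 = 0.7497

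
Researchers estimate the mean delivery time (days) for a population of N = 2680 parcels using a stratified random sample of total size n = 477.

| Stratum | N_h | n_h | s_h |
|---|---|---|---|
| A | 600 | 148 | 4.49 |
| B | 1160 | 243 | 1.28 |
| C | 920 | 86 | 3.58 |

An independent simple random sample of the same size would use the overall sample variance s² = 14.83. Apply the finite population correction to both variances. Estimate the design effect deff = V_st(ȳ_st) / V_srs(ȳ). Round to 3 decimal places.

V̂(ȳ_st) = Σ W_h² (1 − n_h/N_h) s_h²/n_h, with W_h = N_h/N and N = 2680:
  stratum A: (600/2680)²·(1 − 148/600)·4.49²/148 = 0.00514341
  stratum B: (1160/2680)²·(1 − 243/1160)·1.28²/243 = 0.000998554
  stratum C: (920/2680)²·(1 − 86/920)·3.58²/86 = 0.0159203
V_st = 0.0220623
V_srs = (1 − 477/2680)·14.83/477 = 0.0255566
deff = V_st / V_srs = 0.0220623/0.0255566 = 0.8633

deff ≈ 0.863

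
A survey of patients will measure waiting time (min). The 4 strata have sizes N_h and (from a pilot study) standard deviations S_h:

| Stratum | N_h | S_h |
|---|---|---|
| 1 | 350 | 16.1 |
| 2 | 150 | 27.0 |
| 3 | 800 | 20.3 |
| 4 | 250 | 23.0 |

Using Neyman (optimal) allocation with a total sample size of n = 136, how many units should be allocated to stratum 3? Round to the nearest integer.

70

Neyman allocation: n_h = n · N_h S_h / Σ N_i S_i, with n = 136.
  stratum 1: N_h·S_h = 350·16.1 = 5635.00
  stratum 2: N_h·S_h = 150·27.0 = 4050.00
  stratum 3: N_h·S_h = 800·20.3 = 16240.00
  stratum 4: N_h·S_h = 250·23.0 = 5750.00
Σ N_h S_h = 31675.00
n for stratum 3 = 136·16240.00/31675.00 = 69.728 → 70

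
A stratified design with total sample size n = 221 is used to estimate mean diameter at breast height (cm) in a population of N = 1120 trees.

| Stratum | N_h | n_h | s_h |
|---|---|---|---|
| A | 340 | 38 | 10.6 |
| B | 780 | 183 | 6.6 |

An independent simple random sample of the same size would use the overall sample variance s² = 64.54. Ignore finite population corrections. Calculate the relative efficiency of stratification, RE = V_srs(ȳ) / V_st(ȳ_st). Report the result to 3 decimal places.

RE ≈ 0.753

V̂(ȳ_st) = Σ W_h² s_h²/n_h, with W_h = N_h/N and N = 1120:
  stratum A: (340/1120)²·10.6²/38 = 0.27249
  stratum B: (780/1120)²·6.6²/183 = 0.115449
V_st = 0.387939
V_srs = s²/n = 64.54/221 = 0.292036
Relative efficiency = V_srs / V_st = 0.292036/0.387939 = 0.7528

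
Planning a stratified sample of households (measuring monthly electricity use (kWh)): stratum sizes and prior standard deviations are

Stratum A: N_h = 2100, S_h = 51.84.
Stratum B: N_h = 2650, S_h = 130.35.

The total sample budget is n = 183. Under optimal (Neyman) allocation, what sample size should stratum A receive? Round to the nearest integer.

44

Neyman allocation: n_h = n · N_h S_h / Σ N_i S_i, with n = 183.
  stratum A: N_h·S_h = 2100·51.84 = 108864.00
  stratum B: N_h·S_h = 2650·130.35 = 345427.50
Σ N_h S_h = 454291.50
n for stratum A = 183·108864.00/454291.50 = 43.853 → 44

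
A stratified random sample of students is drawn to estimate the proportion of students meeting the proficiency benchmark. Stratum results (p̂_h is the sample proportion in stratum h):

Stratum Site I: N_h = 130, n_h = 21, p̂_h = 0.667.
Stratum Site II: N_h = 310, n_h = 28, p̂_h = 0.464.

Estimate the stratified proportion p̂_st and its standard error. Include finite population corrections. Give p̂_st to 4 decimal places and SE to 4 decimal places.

p̂_st ≈ 0.5240, SE ≈ 0.0705

N = 440; stratum weights W_h = N_h/N.
p̂_st = Σ W_h p̂_h = (130·0.667 + 310·0.464)/440 = 0.52398
V̂(p̂_st) = Σ W_h² (1 − n_h/N_h) p̂_h(1−p̂_h)/(n_h−1):
  stratum Site I: (130/440)²·(1 − 21/130)·0.667·0.333/20 = 0.000812839
  stratum Site II: (310/440)²·(1 − 28/310)·0.464·0.536/27 = 0.00415934
V̂(p̂_st) = 0.00497218; SE = √V̂ = 0.0705137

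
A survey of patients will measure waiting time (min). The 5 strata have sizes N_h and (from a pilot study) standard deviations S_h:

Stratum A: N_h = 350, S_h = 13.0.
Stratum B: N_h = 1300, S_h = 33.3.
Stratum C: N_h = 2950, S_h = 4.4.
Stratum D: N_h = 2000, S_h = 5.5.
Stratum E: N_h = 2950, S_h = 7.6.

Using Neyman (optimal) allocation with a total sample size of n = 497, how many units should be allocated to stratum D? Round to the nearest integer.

58

Neyman allocation: n_h = n · N_h S_h / Σ N_i S_i, with n = 497.
  stratum A: N_h·S_h = 350·13.0 = 4550.00
  stratum B: N_h·S_h = 1300·33.3 = 43290.00
  stratum C: N_h·S_h = 2950·4.4 = 12980.00
  stratum D: N_h·S_h = 2000·5.5 = 11000.00
  stratum E: N_h·S_h = 2950·7.6 = 22420.00
Σ N_h S_h = 94240.00
n for stratum D = 497·11000.00/94240.00 = 58.011 → 58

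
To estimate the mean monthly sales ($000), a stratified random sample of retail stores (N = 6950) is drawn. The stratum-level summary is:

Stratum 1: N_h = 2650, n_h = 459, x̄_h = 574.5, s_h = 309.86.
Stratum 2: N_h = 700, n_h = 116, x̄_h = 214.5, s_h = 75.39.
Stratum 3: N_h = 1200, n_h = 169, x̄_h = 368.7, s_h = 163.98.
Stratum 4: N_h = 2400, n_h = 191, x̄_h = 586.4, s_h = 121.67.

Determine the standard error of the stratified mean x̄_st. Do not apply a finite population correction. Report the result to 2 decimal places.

SE(x̄_st) ≈ 6.70

V̂(x̄_st) = Σ W_h² s_h²/n_h, with W_h = N_h/N and N = 6950:
  stratum 1: (2650/6950)²·309.86²/459 = 30.4117
  stratum 2: (700/6950)²·75.39²/116 = 0.497045
  stratum 3: (1200/6950)²·163.98²/169 = 4.74338
  stratum 4: (2400/6950)²·121.67²/191 = 9.24244
V̂(x̄_st) = 44.8945
SE(x̄_st) = √44.8945 = 6.70034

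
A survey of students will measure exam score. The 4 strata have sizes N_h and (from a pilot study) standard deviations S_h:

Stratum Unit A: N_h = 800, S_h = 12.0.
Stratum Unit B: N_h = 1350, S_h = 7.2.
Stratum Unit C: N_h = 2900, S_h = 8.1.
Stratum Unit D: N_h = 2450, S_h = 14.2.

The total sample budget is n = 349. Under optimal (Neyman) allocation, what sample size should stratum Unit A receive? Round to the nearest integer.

43

Neyman allocation: n_h = n · N_h S_h / Σ N_i S_i, with n = 349.
  stratum Unit A: N_h·S_h = 800·12.0 = 9600.00
  stratum Unit B: N_h·S_h = 1350·7.2 = 9720.00
  stratum Unit C: N_h·S_h = 2900·8.1 = 23490.00
  stratum Unit D: N_h·S_h = 2450·14.2 = 34790.00
Σ N_h S_h = 77600.00
n for stratum Unit A = 349·9600.00/77600.00 = 43.175 → 43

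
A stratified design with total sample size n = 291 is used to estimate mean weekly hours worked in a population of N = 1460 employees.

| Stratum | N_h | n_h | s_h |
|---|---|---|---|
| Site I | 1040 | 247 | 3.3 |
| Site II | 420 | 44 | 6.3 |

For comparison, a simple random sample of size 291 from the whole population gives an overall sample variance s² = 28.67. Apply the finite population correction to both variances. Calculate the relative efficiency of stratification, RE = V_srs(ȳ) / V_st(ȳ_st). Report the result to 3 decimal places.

RE ≈ 0.940

V̂(ȳ_st) = Σ W_h² (1 − n_h/N_h) s_h²/n_h, with W_h = N_h/N and N = 1460:
  stratum Site I: (1040/1460)²·(1 − 247/1040)·3.3²/247 = 0.0170581
  stratum Site II: (420/1460)²·(1 − 44/420)·6.3²/44 = 0.0668282
V_st = 0.0838864
V_srs = (1 − 291/1460)·28.67/291 = 0.0788854
Relative efficiency = V_srs / V_st = 0.0788854/0.0838864 = 0.9404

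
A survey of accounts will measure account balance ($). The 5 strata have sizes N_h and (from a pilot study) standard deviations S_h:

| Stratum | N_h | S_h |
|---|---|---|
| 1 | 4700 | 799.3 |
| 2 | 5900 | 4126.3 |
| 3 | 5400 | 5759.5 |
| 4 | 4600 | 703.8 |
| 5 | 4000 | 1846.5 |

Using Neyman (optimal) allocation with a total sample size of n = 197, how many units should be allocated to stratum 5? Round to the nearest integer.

Neyman allocation: n_h = n · N_h S_h / Σ N_i S_i, with n = 197.
  stratum 1: N_h·S_h = 4700·799.3 = 3756710.00
  stratum 2: N_h·S_h = 5900·4126.3 = 24345170.00
  stratum 3: N_h·S_h = 5400·5759.5 = 31101300.00
  stratum 4: N_h·S_h = 4600·703.8 = 3237480.00
  stratum 5: N_h·S_h = 4000·1846.5 = 7386000.00
Σ N_h S_h = 69826660.00
n for stratum 5 = 197·7386000.00/69826660.00 = 20.838 → 21

21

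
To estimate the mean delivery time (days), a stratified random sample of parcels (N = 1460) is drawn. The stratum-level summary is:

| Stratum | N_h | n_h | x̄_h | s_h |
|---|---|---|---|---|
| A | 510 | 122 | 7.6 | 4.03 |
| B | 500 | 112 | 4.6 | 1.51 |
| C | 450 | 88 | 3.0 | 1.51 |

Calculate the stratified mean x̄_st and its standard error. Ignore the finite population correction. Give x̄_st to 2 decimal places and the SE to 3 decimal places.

x̄_st = Σ W_h x̄_h = (510·7.6 + 500·4.6 + 450·3.0)/1460 = 5.15479
V̂(x̄_st) = Σ W_h² s_h²/n_h, with W_h = N_h/N and N = 1460:
  stratum A: (510/1460)²·4.03²/122 = 0.0162437
  stratum B: (500/1460)²·1.51²/112 = 0.00238765
  stratum C: (450/1460)²·1.51²/88 = 0.00246145
V̂(x̄_st) = 0.0210928
SE(x̄_st) = √0.0210928 = 0.145234

x̄_st ≈ 5.15, SE ≈ 0.145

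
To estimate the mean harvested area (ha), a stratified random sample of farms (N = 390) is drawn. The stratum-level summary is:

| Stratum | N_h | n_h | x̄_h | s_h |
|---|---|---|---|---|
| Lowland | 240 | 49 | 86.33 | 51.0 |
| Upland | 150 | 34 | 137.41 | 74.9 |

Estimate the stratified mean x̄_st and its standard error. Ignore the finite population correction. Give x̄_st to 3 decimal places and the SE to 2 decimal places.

x̄_st = Σ W_h x̄_h = (240·86.33 + 150·137.41)/390 = 105.97615
V̂(x̄_st) = Σ W_h² s_h²/n_h, with W_h = N_h/N and N = 390:
  stratum Lowland: (240/390)²·51.0²/49 = 20.1019
  stratum Upland: (150/390)²·74.9²/34 = 24.4083
V̂(x̄_st) = 44.5102
SE(x̄_st) = √44.5102 = 6.6716

x̄_st ≈ 105.976, SE ≈ 6.67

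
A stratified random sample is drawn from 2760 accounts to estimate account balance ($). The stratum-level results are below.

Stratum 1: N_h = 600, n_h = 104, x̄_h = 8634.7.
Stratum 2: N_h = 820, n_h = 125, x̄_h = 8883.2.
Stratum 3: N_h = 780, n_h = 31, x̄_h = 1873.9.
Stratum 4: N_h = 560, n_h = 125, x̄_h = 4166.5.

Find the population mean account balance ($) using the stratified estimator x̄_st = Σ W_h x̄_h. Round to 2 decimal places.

x̄_st ≈ 5891.28

N = Σ N_h = 2760. Stratum weights W_h = N_h/N.
x̄_st = (600·8634.7 + 820·8883.2 + 780·1873.9 + 560·4166.5) / 2760 = 5891.2775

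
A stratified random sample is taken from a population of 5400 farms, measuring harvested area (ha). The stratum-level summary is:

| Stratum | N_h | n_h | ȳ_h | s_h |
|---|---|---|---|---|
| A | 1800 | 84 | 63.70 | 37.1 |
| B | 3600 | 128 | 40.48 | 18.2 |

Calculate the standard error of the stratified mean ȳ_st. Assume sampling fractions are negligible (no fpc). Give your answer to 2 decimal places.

SE(ȳ_st) ≈ 1.72

V̂(ȳ_st) = Σ W_h² s_h²/n_h, with W_h = N_h/N and N = 5400:
  stratum A: (1800/5400)²·37.1²/84 = 1.82065
  stratum B: (3600/5400)²·18.2²/128 = 1.15014
V̂(ȳ_st) = 2.97079
SE(ȳ_st) = √2.97079 = 1.7236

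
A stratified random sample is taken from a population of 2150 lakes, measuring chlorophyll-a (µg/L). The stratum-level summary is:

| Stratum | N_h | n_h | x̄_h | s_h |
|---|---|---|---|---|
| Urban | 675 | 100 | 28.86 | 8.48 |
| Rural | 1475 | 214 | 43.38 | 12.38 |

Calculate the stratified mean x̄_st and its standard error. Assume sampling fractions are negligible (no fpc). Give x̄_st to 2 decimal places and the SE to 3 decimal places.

x̄_st = Σ W_h x̄_h = (675·28.86 + 1475·43.38)/2150 = 38.82140
V̂(x̄_st) = Σ W_h² s_h²/n_h, with W_h = N_h/N and N = 2150:
  stratum Urban: (675/2150)²·8.48²/100 = 0.0708798
  stratum Rural: (1475/2150)²·12.38²/214 = 0.337081
V̂(x̄_st) = 0.407961
SE(x̄_st) = √0.407961 = 0.638718

x̄_st ≈ 38.82, SE ≈ 0.639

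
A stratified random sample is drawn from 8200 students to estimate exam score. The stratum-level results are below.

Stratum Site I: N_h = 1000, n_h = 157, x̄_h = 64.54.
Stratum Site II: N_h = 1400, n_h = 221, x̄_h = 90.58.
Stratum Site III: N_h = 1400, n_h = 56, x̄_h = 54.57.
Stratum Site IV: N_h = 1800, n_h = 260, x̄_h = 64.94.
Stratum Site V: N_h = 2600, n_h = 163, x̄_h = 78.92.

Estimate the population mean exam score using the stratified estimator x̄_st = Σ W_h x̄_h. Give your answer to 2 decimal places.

x̄_st ≈ 71.93

N = Σ N_h = 8200. Stratum weights W_h = N_h/N.
x̄_st = (1000·64.54 + 1400·90.58 + 1400·54.57 + 1800·64.94 + 2600·78.92) / 8200 = 71.9310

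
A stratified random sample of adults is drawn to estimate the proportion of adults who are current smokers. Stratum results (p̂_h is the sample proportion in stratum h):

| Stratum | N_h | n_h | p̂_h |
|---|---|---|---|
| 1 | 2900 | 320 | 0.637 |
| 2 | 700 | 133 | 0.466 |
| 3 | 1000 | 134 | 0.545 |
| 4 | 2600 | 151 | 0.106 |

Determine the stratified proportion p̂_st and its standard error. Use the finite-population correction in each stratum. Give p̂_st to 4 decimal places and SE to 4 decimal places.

N = 7200; stratum weights W_h = N_h/N.
p̂_st = Σ W_h p̂_h = (2900·0.637 + 700·0.466 + 1000·0.545 + 2600·0.106)/7200 = 0.41585
V̂(p̂_st) = Σ W_h² (1 − n_h/N_h) p̂_h(1−p̂_h)/(n_h−1):
  stratum 1: (2900/7200)²·(1 − 320/2900)·0.637·0.363/319 = 0.000104618
  stratum 2: (700/7200)²·(1 − 133/700)·0.466·0.534/132 = 1.44334e-05
  stratum 3: (1000/7200)²·(1 − 134/1000)·0.545·0.455/133 = 3.11465e-05
  stratum 4: (2600/7200)²·(1 − 151/2600)·0.106·0.894/150 = 7.75978e-05
V̂(p̂_st) = 0.000227796; SE = √V̂ = 0.0150929

p̂_st ≈ 0.4158, SE ≈ 0.0151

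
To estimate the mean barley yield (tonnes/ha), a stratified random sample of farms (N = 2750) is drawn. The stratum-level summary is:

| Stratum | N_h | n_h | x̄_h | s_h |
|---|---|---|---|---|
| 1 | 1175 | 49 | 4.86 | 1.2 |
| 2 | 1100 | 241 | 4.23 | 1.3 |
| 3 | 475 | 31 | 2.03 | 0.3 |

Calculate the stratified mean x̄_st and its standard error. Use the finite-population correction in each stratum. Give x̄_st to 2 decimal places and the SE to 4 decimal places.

x̄_st = Σ W_h x̄_h = (1175·4.86 + 1100·4.23 + 475·2.03)/2750 = 4.11918
V̂(x̄_st) = Σ W_h² (1 − n_h/N_h) s_h²/n_h, with W_h = N_h/N and N = 2750:
  stratum 1: (1175/2750)²·(1 − 49/1175)·1.2²/49 = 0.00514135
  stratum 2: (1100/2750)²·(1 − 241/1100)·1.3²/241 = 0.000876174
  stratum 3: (475/2750)²·(1 − 31/475)·0.3²/31 = 8.0964e-05
V̂(x̄_st) = 0.00609849
SE(x̄_st) = √0.00609849 = 0.0780928

x̄_st ≈ 4.12, SE ≈ 0.0781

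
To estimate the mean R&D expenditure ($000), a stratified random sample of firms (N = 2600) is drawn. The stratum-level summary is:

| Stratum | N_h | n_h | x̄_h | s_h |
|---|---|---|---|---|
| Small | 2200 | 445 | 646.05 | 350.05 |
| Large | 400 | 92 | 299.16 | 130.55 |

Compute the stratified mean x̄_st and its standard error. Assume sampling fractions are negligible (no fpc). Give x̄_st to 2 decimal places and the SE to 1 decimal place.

x̄_st = Σ W_h x̄_h = (2200·646.05 + 400·299.16)/2600 = 592.68231
V̂(x̄_st) = Σ W_h² s_h²/n_h, with W_h = N_h/N and N = 2600:
  stratum Small: (2200/2600)²·350.05²/445 = 197.151
  stratum Large: (400/2600)²·130.55²/92 = 4.38469
V̂(x̄_st) = 201.536
SE(x̄_st) = √201.536 = 14.1963

x̄_st ≈ 592.68, SE ≈ 14.2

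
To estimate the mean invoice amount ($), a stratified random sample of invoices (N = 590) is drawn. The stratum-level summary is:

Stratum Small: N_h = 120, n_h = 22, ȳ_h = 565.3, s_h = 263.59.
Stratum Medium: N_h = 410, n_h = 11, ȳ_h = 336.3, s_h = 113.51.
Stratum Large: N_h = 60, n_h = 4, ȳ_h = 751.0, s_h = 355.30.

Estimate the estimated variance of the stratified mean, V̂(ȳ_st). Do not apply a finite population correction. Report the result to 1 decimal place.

V̂(ȳ_st) = Σ W_h² s_h²/n_h, with W_h = N_h/N and N = 590:
  stratum Small: (120/590)²·263.59²/22 = 130.645
  stratum Medium: (410/590)²·113.51²/11 = 565.639
  stratum Large: (60/590)²·355.30²/4 = 326.384
V̂(ȳ_st) = 1022.67

V̂(ȳ_st) ≈ 1022.7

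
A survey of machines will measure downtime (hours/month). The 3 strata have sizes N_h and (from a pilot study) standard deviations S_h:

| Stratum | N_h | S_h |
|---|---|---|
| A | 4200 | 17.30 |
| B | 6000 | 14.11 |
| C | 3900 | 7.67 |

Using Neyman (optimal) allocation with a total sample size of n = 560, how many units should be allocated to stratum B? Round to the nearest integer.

Neyman allocation: n_h = n · N_h S_h / Σ N_i S_i, with n = 560.
  stratum A: N_h·S_h = 4200·17.30 = 72660.00
  stratum B: N_h·S_h = 6000·14.11 = 84660.00
  stratum C: N_h·S_h = 3900·7.67 = 29913.00
Σ N_h S_h = 187233.00
n for stratum B = 560·84660.00/187233.00 = 253.212 → 253

253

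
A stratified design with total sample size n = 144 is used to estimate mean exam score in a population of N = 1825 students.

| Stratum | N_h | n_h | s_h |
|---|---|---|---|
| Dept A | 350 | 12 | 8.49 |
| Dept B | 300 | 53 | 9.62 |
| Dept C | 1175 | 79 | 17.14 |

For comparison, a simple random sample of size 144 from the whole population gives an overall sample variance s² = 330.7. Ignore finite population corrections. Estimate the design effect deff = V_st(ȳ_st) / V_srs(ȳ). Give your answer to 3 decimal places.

deff ≈ 0.788

V̂(ȳ_st) = Σ W_h² s_h²/n_h, with W_h = N_h/N and N = 1825:
  stratum Dept A: (350/1825)²·8.49²/12 = 0.220925
  stratum Dept B: (300/1825)²·9.62²/53 = 0.0471836
  stratum Dept C: (1175/1825)²·17.14²/79 = 1.5415
V_st = 1.80961
V_srs = s²/n = 330.7/144 = 2.29653
deff = V_st / V_srs = 1.80961/2.29653 = 0.7880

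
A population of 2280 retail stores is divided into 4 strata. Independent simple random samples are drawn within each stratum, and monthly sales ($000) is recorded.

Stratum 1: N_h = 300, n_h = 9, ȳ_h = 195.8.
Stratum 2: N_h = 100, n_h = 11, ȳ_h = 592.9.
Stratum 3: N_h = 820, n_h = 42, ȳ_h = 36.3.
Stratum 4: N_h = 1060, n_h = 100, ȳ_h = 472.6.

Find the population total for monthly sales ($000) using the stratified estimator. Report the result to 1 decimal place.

τ̂_st ≈ 648752.0

τ̂_st = Σ N_h ȳ_h = 300·195.8 + 100·592.9 + 820·36.3 + 1060·472.6 = 648752.0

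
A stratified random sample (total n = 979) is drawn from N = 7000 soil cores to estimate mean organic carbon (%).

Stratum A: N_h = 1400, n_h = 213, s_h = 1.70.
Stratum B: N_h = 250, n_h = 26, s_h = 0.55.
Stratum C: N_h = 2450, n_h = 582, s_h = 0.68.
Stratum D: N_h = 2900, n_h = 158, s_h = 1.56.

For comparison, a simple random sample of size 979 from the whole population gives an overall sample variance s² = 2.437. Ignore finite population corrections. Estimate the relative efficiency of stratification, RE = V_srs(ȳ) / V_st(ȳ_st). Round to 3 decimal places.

RE ≈ 0.755

V̂(ȳ_st) = Σ W_h² s_h²/n_h, with W_h = N_h/N and N = 7000:
  stratum A: (1400/7000)²·1.70²/213 = 0.000542723
  stratum B: (250/7000)²·0.55²/26 = 1.48401e-05
  stratum C: (2450/7000)²·0.68²/582 = 9.73265e-05
  stratum D: (2900/7000)²·1.56²/158 = 0.00264358
V_st = 0.00329847
V_srs = s²/n = 2.437/979 = 0.00248927
Relative efficiency = V_srs / V_st = 0.00248927/0.00329847 = 0.7547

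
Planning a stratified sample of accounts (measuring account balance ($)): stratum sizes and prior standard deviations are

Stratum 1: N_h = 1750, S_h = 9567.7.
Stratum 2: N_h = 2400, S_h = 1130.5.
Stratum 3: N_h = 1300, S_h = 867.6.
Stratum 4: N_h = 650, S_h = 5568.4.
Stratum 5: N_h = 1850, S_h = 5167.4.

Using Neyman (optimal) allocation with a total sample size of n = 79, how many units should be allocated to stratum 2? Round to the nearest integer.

Neyman allocation: n_h = n · N_h S_h / Σ N_i S_i, with n = 79.
  stratum 1: N_h·S_h = 1750·9567.7 = 16743475.00
  stratum 2: N_h·S_h = 2400·1130.5 = 2713200.00
  stratum 3: N_h·S_h = 1300·867.6 = 1127880.00
  stratum 4: N_h·S_h = 650·5568.4 = 3619460.00
  stratum 5: N_h·S_h = 1850·5167.4 = 9559690.00
Σ N_h S_h = 33763705.00
n for stratum 2 = 79·2713200.00/33763705.00 = 6.348 → 6

6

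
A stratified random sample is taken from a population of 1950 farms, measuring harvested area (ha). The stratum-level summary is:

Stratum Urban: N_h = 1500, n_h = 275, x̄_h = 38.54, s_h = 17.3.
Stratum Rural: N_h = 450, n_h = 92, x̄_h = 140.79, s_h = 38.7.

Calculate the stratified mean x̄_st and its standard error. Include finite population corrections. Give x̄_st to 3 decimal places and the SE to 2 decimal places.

x̄_st = Σ W_h x̄_h = (1500·38.54 + 450·140.79)/1950 = 62.13615
V̂(x̄_st) = Σ W_h² (1 − n_h/N_h) s_h²/n_h, with W_h = N_h/N and N = 1950:
  stratum Urban: (1500/1950)²·(1 − 275/1500)·17.3²/275 = 0.525918
  stratum Rural: (450/1950)²·(1 − 92/450)·38.7²/92 = 0.6897
V̂(x̄_st) = 1.21562
SE(x̄_st) = √1.21562 = 1.10255

x̄_st ≈ 62.136, SE ≈ 1.10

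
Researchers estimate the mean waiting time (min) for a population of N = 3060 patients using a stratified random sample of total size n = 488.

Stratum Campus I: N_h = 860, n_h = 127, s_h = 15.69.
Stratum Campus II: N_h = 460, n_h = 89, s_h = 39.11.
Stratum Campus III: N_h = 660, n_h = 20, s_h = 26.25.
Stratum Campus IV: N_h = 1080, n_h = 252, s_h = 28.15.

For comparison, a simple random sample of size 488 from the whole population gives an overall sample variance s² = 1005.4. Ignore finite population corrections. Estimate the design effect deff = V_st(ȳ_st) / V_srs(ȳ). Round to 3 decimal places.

V̂(ȳ_st) = Σ W_h² s_h²/n_h, with W_h = N_h/N and N = 3060:
  stratum Campus I: (860/3060)²·15.69²/127 = 0.153107
  stratum Campus II: (460/3060)²·39.11²/89 = 0.388381
  stratum Campus III: (660/3060)²·26.25²/20 = 1.60278
  stratum Campus IV: (1080/3060)²·28.15²/252 = 0.391707
V_st = 2.53597
V_srs = s²/n = 1005.4/488 = 2.06025
deff = V_st / V_srs = 2.53597/2.06025 = 1.2309

deff ≈ 1.231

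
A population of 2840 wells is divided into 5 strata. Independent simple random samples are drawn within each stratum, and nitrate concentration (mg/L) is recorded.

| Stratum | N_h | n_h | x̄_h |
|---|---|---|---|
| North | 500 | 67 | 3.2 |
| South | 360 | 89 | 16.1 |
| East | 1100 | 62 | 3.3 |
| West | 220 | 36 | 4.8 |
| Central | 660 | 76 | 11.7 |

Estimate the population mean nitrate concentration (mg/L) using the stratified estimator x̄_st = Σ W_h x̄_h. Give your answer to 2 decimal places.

x̄_st ≈ 6.97

N = Σ N_h = 2840. Stratum weights W_h = N_h/N.
x̄_st = (500·3.2 + 360·16.1 + 1100·3.3 + 220·4.8 + 660·11.7) / 2840 = 6.9732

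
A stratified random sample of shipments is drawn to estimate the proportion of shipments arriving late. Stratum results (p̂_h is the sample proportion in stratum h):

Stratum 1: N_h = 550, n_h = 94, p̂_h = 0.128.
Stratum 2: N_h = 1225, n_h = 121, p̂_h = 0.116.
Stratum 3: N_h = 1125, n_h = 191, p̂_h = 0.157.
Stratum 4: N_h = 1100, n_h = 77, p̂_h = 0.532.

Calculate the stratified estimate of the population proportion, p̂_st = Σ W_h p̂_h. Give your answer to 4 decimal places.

N = 4000; stratum weights W_h = N_h/N.
p̂_st = Σ W_h p̂_h = (550·0.128 + 1225·0.116 + 1125·0.157 + 1100·0.532)/4000 = 0.24358

p̂_st ≈ 0.2436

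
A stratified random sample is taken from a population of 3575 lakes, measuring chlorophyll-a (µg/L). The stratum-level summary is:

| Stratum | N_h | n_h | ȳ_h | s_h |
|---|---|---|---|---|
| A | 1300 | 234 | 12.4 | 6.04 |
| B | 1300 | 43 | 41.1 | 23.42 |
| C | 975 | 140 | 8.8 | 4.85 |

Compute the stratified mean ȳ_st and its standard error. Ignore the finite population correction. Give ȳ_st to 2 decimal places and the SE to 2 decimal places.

ȳ_st = Σ W_h ȳ_h = (1300·12.4 + 1300·41.1 + 975·8.8)/3575 = 21.85455
V̂(ȳ_st) = Σ W_h² s_h²/n_h, with W_h = N_h/N and N = 3575:
  stratum A: (1300/3575)²·6.04²/234 = 0.0206154
  stratum B: (1300/3575)²·23.42²/43 = 1.68671
  stratum C: (975/3575)²·4.85²/140 = 0.0124972
V̂(ȳ_st) = 1.71982
SE(ȳ_st) = √1.71982 = 1.31142

ȳ_st ≈ 21.85, SE ≈ 1.31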